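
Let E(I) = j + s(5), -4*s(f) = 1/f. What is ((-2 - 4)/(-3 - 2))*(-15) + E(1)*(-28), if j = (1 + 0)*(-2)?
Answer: 197/5 ≈ 39.400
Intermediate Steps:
s(f) = -1/(4*f)
j = -2 (j = 1*(-2) = -2)
E(I) = -41/20 (E(I) = -2 - ¼/5 = -2 - ¼*⅕ = -2 - 1/20 = -41/20)
((-2 - 4)/(-3 - 2))*(-15) + E(1)*(-28) = ((-2 - 4)/(-3 - 2))*(-15) - 41/20*(-28) = -6/(-5)*(-15) + 287/5 = -6*(-⅕)*(-15) + 287/5 = (6/5)*(-15) + 287/5 = -18 + 287/5 = 197/5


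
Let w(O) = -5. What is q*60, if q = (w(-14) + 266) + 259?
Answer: 31200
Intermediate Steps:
q = 520 (q = (-5 + 266) + 259 = 261 + 259 = 520)
q*60 = 520*60 = 31200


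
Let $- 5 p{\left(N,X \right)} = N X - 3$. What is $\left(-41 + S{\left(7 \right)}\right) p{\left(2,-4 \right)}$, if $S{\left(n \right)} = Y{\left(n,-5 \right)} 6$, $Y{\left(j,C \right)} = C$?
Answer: $- \frac{781}{5} \approx -156.2$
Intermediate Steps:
$p{\left(N,X \right)} = \frac{3}{5} - \frac{N X}{5}$ ($p{\left(N,X \right)} = - \frac{N X - 3}{5} = - \frac{-3 + N X}{5} = \frac{3}{5} - \frac{N X}{5}$)
$S{\left(n \right)} = -30$ ($S{\left(n \right)} = \left(-5\right) 6 = -30$)
$\left(-41 + S{\left(7 \right)}\right) p{\left(2,-4 \right)} = \left(-41 - 30\right) \left(\frac{3}{5} - \frac{2}{5} \left(-4\right)\right) = - 71 \left(\frac{3}{5} + \frac{8}{5}\right) = \left(-71\right) \frac{11}{5} = - \frac{781}{5}$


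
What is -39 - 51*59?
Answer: -3048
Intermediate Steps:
-39 - 51*59 = -39 - 3009 = -3048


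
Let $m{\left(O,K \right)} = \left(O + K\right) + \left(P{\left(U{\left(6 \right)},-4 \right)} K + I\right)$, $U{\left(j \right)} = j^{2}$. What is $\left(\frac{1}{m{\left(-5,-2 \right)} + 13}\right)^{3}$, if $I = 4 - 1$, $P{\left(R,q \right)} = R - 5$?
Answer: $- \frac{1}{148877} \approx -6.717 \cdot 10^{-6}$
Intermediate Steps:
$P{\left(R,q \right)} = -5 + R$
$I = 3$ ($I = 4 - 1 = 3$)
$m{\left(O,K \right)} = 3 + O + 32 K$ ($m{\left(O,K \right)} = \left(O + K\right) + \left(\left(-5 + 6^{2}\right) K + 3\right) = \left(K + O\right) + \left(\left(-5 + 36\right) K + 3\right) = \left(K + O\right) + \left(31 K + 3\right) = \left(K + O\right) + \left(3 + 31 K\right) = 3 + O + 32 K$)
$\left(\frac{1}{m{\left(-5,-2 \right)} + 13}\right)^{3} = \left(\frac{1}{\left(3 - 5 + 32 \left(-2\right)\right) + 13}\right)^{3} = \left(\frac{1}{\left(3 - 5 - 64\right) + 13}\right)^{3} = \left(\frac{1}{-66 + 13}\right)^{3} = \left(\frac{1}{-53}\right)^{3} = \left(- \frac{1}{53}\right)^{3} = - \frac{1}{148877}$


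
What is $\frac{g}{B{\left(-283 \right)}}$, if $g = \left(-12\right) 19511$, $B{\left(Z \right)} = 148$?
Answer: $- \frac{58533}{37} \approx -1582.0$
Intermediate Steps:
$g = -234132$
$\frac{g}{B{\left(-283 \right)}} = - \frac{234132}{148} = \left(-234132\right) \frac{1}{148} = - \frac{58533}{37}$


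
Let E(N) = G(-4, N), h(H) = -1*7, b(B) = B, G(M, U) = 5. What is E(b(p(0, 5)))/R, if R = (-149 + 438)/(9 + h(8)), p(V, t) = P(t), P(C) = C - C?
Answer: 10/289 ≈ 0.034602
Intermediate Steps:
P(C) = 0
p(V, t) = 0
h(H) = -7
E(N) = 5
R = 289/2 (R = (-149 + 438)/(9 - 7) = 289/2 ≈ 144.50)
E(b(p(0, 5)))/R = 5/(289/2) = 5*(2/289) = 10/289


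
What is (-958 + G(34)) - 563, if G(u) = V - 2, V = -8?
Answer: -1531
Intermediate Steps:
G(u) = -10 (G(u) = -8 - 2 = -10)
(-958 + G(34)) - 563 = (-958 - 10) - 563 = -968 - 563 = -1531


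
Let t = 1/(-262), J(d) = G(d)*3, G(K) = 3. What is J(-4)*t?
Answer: -9/262 ≈ -0.034351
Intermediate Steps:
J(d) = 9 (J(d) = 3*3 = 9)
t = -1/262 ≈ -0.0038168
J(-4)*t = 9*(-1/262) = -9/262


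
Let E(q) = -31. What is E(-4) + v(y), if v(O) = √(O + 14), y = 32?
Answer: -31 + √46 ≈ -24.218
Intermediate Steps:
v(O) = √(14 + O)
E(-4) + v(y) = -31 + √(14 + 32) = -31 + √46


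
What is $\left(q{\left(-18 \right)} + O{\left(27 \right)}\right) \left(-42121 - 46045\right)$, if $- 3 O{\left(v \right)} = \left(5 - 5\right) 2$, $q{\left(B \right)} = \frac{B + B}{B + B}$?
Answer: $-88166$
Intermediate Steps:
$q{\left(B \right)} = 1$ ($q{\left(B \right)} = \frac{2 B}{2 B} = 2 B \frac{1}{2 B} = 1$)
$O{\left(v \right)} = 0$ ($O{\left(v \right)} = - \frac{\left(5 - 5\right) 2}{3} = - \frac{0 \cdot 2}{3} = \left(- \frac{1}{3}\right) 0 = 0$)
$\left(q{\left(-18 \right)} + O{\left(27 \right)}\right) \left(-42121 - 46045\right) = \left(1 + 0\right) \left(-42121 - 46045\right) = 1 \left(-88166\right) = -88166$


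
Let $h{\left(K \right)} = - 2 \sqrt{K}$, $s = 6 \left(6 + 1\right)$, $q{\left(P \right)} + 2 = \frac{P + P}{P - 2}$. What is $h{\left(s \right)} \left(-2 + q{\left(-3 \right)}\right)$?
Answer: $\frac{28 \sqrt{42}}{5} \approx 36.292$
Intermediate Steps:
$q{\left(P \right)} = -2 + \frac{2 P}{-2 + P}$ ($q{\left(P \right)} = -2 + \frac{P + P}{P - 2} = -2 + \frac{2 P}{-2 + P}$)
$s = 42$ ($s = 6 \cdot 7 = 42$)
$h{\left(s \right)} \left(-2 + q{\left(-3 \right)}\right) = - 2 \sqrt{42} \left(-2 + \frac{4}{-2 - 3}\right) = - 2 \sqrt{42} \left(-2 + \frac{4}{-5}\right) = - 2 \sqrt{42} \left(-2 + 4 \left(- \frac{1}{5}\right)\right) = - 2 \sqrt{42} \left(-2 - \frac{4}{5}\right) = - 2 \sqrt{42} \left(- \frac{14}{5}\right) = \frac{28 \sqrt{42}}{5}$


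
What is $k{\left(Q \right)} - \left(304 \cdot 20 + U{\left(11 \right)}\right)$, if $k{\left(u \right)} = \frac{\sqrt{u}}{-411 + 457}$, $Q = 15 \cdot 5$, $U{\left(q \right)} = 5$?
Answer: $-6085 + \frac{5 \sqrt{3}}{46} \approx -6084.8$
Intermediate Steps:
$Q = 75$
$k{\left(u \right)} = \frac{\sqrt{u}}{46}$
$k{\left(Q \right)} - \left(304 \cdot 20 + U{\left(11 \right)}\right) = \frac{\sqrt{75}}{46} - \left(304 \cdot 20 + 5\right) = \frac{5 \sqrt{3}}{46} - \left(6080 + 5\right) = \frac{5 \sqrt{3}}{46} - 6085 = -6085 + \frac{5 \sqrt{3}}{46}$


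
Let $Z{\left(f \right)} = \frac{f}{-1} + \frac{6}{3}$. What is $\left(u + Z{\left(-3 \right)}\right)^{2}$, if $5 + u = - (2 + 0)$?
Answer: $4$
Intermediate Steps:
$Z{\left(f \right)} = 2 - f$ ($Z{\left(f \right)} = f \left(-1\right) + 6 \cdot \frac{1}{3} = - f + 2 = 2 - f$)
$u = -7$ ($u = -5 - \left(2 + 0\right) = -5 - 2 = -7$)
$\left(u + Z{\left(-3 \right)}\right)^{2} = \left(-7 + \left(2 - -3\right)\right)^{2} = \left(-7 + \left(2 + 3\right)\right)^{2} = \left(-7 + 5\right)^{2} = \left(-2\right)^{2} = 4$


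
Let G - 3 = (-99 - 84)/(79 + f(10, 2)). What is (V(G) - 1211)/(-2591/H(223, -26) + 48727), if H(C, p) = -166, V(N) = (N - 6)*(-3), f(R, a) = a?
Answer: -1785662/72821457 ≈ -0.024521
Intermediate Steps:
G = 20/27 (G = 3 + (-99 - 84)/(79 + 2) = 3 - 183/81 = 3 - 183*1/81 = 3 - 61/27 = 20/27 ≈ 0.74074)
V(N) = 18 - 3*N (V(N) = (-6 + N)*(-3) = 18 - 3*N)
(V(G) - 1211)/(-2591/H(223, -26) + 48727) = ((18 - 3*20/27) - 1211)/(-2591/(-166) + 48727) = ((18 - 20/9) - 1211)/(-2591*(-1/166) + 48727) = (142/9 - 1211)/(2591/166 + 48727) = -10757/(9*8091273/166) = -10757/9*166/8091273 = -1785662/72821457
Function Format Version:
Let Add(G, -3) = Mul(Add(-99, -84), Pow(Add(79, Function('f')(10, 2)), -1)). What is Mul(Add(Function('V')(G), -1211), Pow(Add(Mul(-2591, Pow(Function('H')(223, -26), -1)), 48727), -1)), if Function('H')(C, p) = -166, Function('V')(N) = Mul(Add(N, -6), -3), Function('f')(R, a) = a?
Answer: Rational(-1785662, 72821457) ≈ -0.024521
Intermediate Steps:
G = Rational(20, 27) (G = Add(3, Mul(Add(-99, -84), Pow(Add(79, 2), -1))) = Add(3, Mul(-183, Pow(81, -1))) = Add(3, Mul(-183, Rational(1, 81))) = Add(3, Rational(-61, 27)) = Rational(20, 27) ≈ 0.74074)
Function('V')(N) = Add(18, Mul(-3, N)) (Function('V')(N) = Mul(Add(-6, N), -3) = Add(18, Mul(-3, N)))
Mul(Add(Function('V')(G), -1211), Pow(Add(Mul(-2591, Pow(Function('H')(223, -26), -1)), 48727), -1)) = Mul(Add(Add(18, Mul(-3, Rational(20, 27))), -1211), Pow(Add(Mul(-2591, Pow(-166, -1)), 48727), -1)) = Mul(Add(Add(18, Rational(-20, 9)), -1211), Pow(Add(Mul(-2591, Rational(-1, 166)), 48727), -1)) = Mul(Add(Rational(142, 9), -1211), Pow(Add(Rational(2591, 166), 48727), -1)) = Mul(Rational(-10757, 9), Pow(Rational(8091273, 166), -1)) = Mul(Rational(-10757, 9), Rational(166, 8091273)) = Rational(-1785662, 72821457)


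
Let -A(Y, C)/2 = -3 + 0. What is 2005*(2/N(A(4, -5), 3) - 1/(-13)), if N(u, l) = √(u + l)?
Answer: 58145/39 ≈ 1490.9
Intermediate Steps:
A(Y, C) = 6 (A(Y, C) = -2*(-3 + 0) = -2*(-3) = 6)
N(u, l) = √(l + u)
2005*(2/N(A(4, -5), 3) - 1/(-13)) = 2005*(2/(√(3 + 6)) - 1/(-13)) = 2005*(2/(√9) - 1*(-1/13)) = 2005*(2/3 + 1/13) = 2005*(2*(⅓) + 1/13) = 2005*(⅔ + 1/13) = 2005*(29/39) = 58145/39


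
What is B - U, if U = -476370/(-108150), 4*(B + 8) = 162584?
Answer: 146484111/3605 ≈ 40634.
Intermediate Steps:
B = 40638 (B = -8 + (¼)*162584 = -8 + 40646 = 40638)
U = 15879/3605 (U = -476370*(-1/108150) = 15879/3605 ≈ 4.4047)
B - U = 40638 - 1*15879/3605 = 40638 - 15879/3605 = 146484111/3605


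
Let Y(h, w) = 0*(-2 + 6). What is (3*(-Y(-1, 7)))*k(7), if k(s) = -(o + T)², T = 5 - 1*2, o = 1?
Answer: 0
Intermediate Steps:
T = 3 (T = 5 - 2 = 3)
Y(h, w) = 0 (Y(h, w) = 0*4 = 0)
k(s) = -16 (k(s) = -(1 + 3)² = -1*4² = -1*16 = -16)
(3*(-Y(-1, 7)))*k(7) = (3*(-1*0))*(-16) = (3*0)*(-16) = 0*(-16) = 0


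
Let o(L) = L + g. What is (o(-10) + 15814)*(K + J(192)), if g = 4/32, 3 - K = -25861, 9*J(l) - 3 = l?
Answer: 9818407481/24 ≈ 4.0910e+8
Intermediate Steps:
J(l) = 1/3 + l/9
K = 25864 (K = 3 - 1*(-25861) = 3 + 25861 = 25864)
g = 1/8 (g = 4*(1/32) = 1/8 ≈ 0.12500)
o(L) = 1/8 + L (o(L) = L + 1/8 = 1/8 + L)
(o(-10) + 15814)*(K + J(192)) = ((1/8 - 10) + 15814)*(25864 + (1/3 + (1/9)*192)) = (-79/8 + 15814)*(25864 + (1/3 + 64/3)) = 126433*(25864 + 65/3)/8 = (126433/8)*(77657/3) = 9818407481/24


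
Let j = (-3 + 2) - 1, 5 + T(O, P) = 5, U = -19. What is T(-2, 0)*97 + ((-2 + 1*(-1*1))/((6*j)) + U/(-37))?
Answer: 113/148 ≈ 0.76351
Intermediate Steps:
T(O, P) = 0 (T(O, P) = -5 + 5 = 0)
j = -2 (j = -1 - 1 = -2)
T(-2, 0)*97 + ((-2 + 1*(-1*1))/((6*j)) + U/(-37)) = 0*97 + ((-2 + 1*(-1*1))/((6*(-2))) - 19/(-37)) = 0 + ((-2 + 1*(-1))/(-12) - 19*(-1/37)) = 0 + ((-2 - 1)*(-1/12) + 19/37) = 0 + (-3*(-1/12) + 19/37) = 0 + (¼ + 19/37) = 0 + 113/148 = 113/148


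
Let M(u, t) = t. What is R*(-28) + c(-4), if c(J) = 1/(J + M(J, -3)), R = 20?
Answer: -3921/7 ≈ -560.14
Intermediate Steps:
c(J) = 1/(-3 + J) (c(J) = 1/(J - 3) = 1/(-3 + J))
R*(-28) + c(-4) = 20*(-28) + 1/(-3 - 4) = -560 + 1/(-7) = -560 - ⅐ = -3921/7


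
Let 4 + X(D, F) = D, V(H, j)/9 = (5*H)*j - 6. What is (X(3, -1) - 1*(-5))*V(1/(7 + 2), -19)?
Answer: -596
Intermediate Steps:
V(H, j) = -54 + 45*H*j (V(H, j) = 9*((5*H)*j - 6) = 9*(5*H*j - 6) = 9*(-6 + 5*H*j) = -54 + 45*H*j)
X(D, F) = -4 + D
(X(3, -1) - 1*(-5))*V(1/(7 + 2), -19) = ((-4 + 3) - 1*(-5))*(-54 + 45*(-19)/(7 + 2)) = (-1 + 5)*(-54 + 45*(-19)/9) = 4*(-54 + 45*(1/9)*(-19)) = 4*(-54 - 95) = 4*(-149) = -596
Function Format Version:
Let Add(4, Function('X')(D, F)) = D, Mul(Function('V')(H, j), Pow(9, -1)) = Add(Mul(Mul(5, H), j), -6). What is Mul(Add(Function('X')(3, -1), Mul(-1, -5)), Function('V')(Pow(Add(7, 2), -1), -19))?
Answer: -596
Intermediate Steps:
Function('V')(H, j) = Add(-54, Mul(45, H, j)) (Function('V')(H, j) = Mul(9, Add(Mul(Mul(5, H), j), -6)) = Mul(9, Add(Mul(5, H, j), -6)) = Mul(9, Add(-6, Mul(5, H, j))) = Add(-54, Mul(45, H, j)))
Function('X')(D, F) = Add(-4, D)
Mul(Add(Function('X')(3, -1), Mul(-1, -5)), Function('V')(Pow(Add(7, 2), -1), -19)) = Mul(Add(Add(-4, 3), Mul(-1, -5)), Add(-54, Mul(45, Pow(Add(7, 2), -1), -19))) = Mul(Add(-1, 5), Add(-54, Mul(45, Pow(9, -1), -19))) = Mul(4, Add(-54, Mul(45, Rational(1, 9), -19))) = Mul(4, Add(-54, -95)) = Mul(4, -149) = -596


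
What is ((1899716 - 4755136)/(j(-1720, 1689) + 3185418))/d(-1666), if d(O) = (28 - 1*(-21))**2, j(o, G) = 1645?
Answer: -2855420/7652138263 ≈ -0.00037315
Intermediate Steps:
d(O) = 2401 (d(O) = (28 + 21)**2 = 49**2 = 2401)
((1899716 - 4755136)/(j(-1720, 1689) + 3185418))/d(-1666) = ((1899716 - 4755136)/(1645 + 3185418))/2401 = -2855420/3187063*(1/2401) = -2855420*1/3187063*(1/2401) = -2855420/3187063*1/2401 = -2855420/7652138263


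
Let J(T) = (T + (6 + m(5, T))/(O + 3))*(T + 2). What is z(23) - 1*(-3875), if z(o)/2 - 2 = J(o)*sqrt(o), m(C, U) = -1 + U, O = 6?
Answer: 3879 + 11750*sqrt(23)/9 ≈ 10140.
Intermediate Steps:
J(T) = (2 + T)*(5/9 + 10*T/9) (J(T) = (T + (6 + (-1 + T))/(6 + 3))*(T + 2) = (T + (5 + T)/9)*(2 + T) = (T + (5 + T)*(1/9))*(2 + T) = (T + (5/9 + T/9))*(2 + T) = (5/9 + 10*T/9)*(2 + T) = (2 + T)*(5/9 + 10*T/9))
z(o) = 4 + 2*sqrt(o)*(10/9 + 10*o**2/9 + 25*o/9) (z(o) = 4 + 2*((10/9 + 10*o**2/9 + 25*o/9)*sqrt(o)) = 4 + 2*(sqrt(o)*(10/9 + 10*o**2/9 + 25*o/9)) = 4 + 2*sqrt(o)*(10/9 + 10*o**2/9 + 25*o/9))
z(23) - 1*(-3875) = (4 + 20*sqrt(23)/9 + 20*23**(5/2)/9 + 50*23**(3/2)/9) - 1*(-3875) = (4 + 20*sqrt(23)/9 + 20*(529*sqrt(23))/9 + 50*(23*sqrt(23))/9) + 3875 = (4 + 20*sqrt(23)/9 + 10580*sqrt(23)/9 + 1150*sqrt(23)/9) + 3875 = (4 + 11750*sqrt(23)/9) + 3875 = 3879 + 11750*sqrt(23)/9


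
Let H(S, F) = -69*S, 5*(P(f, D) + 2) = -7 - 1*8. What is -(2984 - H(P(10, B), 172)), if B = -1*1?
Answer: -2639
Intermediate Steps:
B = -1
P(f, D) = -5 (P(f, D) = -2 + (-7 - 1*8)/5 = -2 + (-7 - 8)/5 = -2 + (⅕)*(-15) = -2 - 3 = -5)
-(2984 - H(P(10, B), 172)) = -(2984 - (-69)*(-5)) = -(2984 - 1*345) = -(2984 - 345) = -1*2639 = -2639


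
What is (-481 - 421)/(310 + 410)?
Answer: -451/360 ≈ -1.2528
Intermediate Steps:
(-481 - 421)/(310 + 410) = -902/720 = -902*1/720 = -451/360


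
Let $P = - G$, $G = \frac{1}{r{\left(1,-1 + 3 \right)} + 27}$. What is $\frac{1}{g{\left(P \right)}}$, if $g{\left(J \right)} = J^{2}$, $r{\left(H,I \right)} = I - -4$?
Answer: $1089$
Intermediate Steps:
$r{\left(H,I \right)} = 4 + I$ ($r{\left(H,I \right)} = I + 4 = 4 + I$)
$G = \frac{1}{33}$ ($G = \frac{1}{\left(4 + \left(-1 + 3\right)\right) + 27} = \frac{1}{\left(4 + 2\right) + 27} = \frac{1}{6 + 27} = \frac{1}{33} \approx 0.030303$)
$P = - \frac{1}{33}$ ($P = \left(-1\right) \frac{1}{33} = - \frac{1}{33} \approx -0.030303$)
$\frac{1}{g{\left(P \right)}} = \frac{1}{\left(- \frac{1}{33}\right)^{2}} = \frac{1}{\frac{1}{1089}} = 1089$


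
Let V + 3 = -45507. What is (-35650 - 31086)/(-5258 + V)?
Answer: 4171/3173 ≈ 1.3145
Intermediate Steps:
V = -45510 (V = -3 - 45507 = -45510)
(-35650 - 31086)/(-5258 + V) = (-35650 - 31086)/(-5258 - 45510) = -66736/(-50768) = -66736*(-1/50768) = 4171/3173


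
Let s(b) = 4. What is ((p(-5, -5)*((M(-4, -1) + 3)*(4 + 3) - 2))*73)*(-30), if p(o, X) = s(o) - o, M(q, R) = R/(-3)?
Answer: -420480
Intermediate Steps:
M(q, R) = -R/3 (M(q, R) = R*(-1/3) = -R/3)
p(o, X) = 4 - o
((p(-5, -5)*((M(-4, -1) + 3)*(4 + 3) - 2))*73)*(-30) = (((4 - 1*(-5))*((-1/3*(-1) + 3)*(4 + 3) - 2))*73)*(-30) = (((4 + 5)*((1/3 + 3)*7 - 2))*73)*(-30) = ((9*((10/3)*7 - 2))*73)*(-30) = ((9*(70/3 - 2))*73)*(-30) = ((9*(64/3))*73)*(-30) = (192*73)*(-30) = 14016*(-30) = -420480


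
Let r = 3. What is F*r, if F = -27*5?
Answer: -405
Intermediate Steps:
F = -135
F*r = -135*3 = -405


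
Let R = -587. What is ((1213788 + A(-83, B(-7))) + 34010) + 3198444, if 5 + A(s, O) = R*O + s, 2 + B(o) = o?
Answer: 4451437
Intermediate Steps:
B(o) = -2 + o
A(s, O) = -5 + s - 587*O (A(s, O) = -5 + (-587*O + s) = -5 + (s - 587*O) = -5 + s - 587*O)
((1213788 + A(-83, B(-7))) + 34010) + 3198444 = ((1213788 + (-5 - 83 - 587*(-2 - 7))) + 34010) + 3198444 = ((1213788 + (-5 - 83 - 587*(-9))) + 34010) + 3198444 = ((1213788 + (-5 - 83 + 5283)) + 34010) + 3198444 = ((1213788 + 5195) + 34010) + 3198444 = (1218983 + 34010) + 3198444 = 1252993 + 3198444 = 4451437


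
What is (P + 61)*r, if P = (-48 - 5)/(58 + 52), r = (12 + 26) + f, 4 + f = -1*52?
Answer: -59913/55 ≈ -1089.3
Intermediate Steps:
f = -56 (f = -4 - 1*52 = -4 - 52 = -56)
r = -18 (r = (12 + 26) - 56 = 38 - 56 = -18)
P = -53/110 ≈ -0.48182
(P + 61)*r = (-53/110 + 61)*(-18) = (6657/110)*(-18) = -59913/55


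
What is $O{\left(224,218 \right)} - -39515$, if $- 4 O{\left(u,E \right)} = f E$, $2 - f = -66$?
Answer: $35809$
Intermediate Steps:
$f = 68$ ($f = 2 - -66 = 2 + 66 = 68$)
$O{\left(u,E \right)} = - 17 E$ ($O{\left(u,E \right)} = - \frac{68 E}{4} = - 17 E$)
$O{\left(224,218 \right)} - -39515 = \left(-17\right) 218 - -39515 = -3706 + 39515 = 35809$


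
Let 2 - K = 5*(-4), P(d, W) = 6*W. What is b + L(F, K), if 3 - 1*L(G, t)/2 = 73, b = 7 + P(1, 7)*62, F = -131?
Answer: 2471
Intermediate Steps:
b = 2611 (b = 7 + (6*7)*62 = 7 + 42*62 = 7 + 2604 = 2611)
K = 22 (K = 2 - 5*(-4) = 2 - 1*(-20) = 2 + 20 = 22)
L(G, t) = -140 (L(G, t) = 6 - 2*73 = 6 - 146 = -140)
b + L(F, K) = 2611 - 140 = 2471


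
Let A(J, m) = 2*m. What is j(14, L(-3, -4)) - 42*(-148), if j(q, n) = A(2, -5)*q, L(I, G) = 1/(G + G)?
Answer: 6076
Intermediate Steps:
L(I, G) = 1/(2*G)
j(q, n) = -10*q (j(q, n) = (2*(-5))*q = -10*q)
j(14, L(-3, -4)) - 42*(-148) = -10*14 - 42*(-148) = -140 + 6216 = 6076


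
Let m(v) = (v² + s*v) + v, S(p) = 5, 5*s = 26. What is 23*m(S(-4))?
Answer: 1288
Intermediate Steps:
s = 26/5 (s = (⅕)*26 = 26/5 ≈ 5.2000)
m(v) = v² + 31*v/5 (m(v) = (v² + 26*v/5) + v = v² + 31*v/5)
23*m(S(-4)) = 23*((⅕)*5*(31 + 5*5)) = 23*((⅕)*5*(31 + 25)) = 23*((⅕)*5*56) = 23*56 = 1288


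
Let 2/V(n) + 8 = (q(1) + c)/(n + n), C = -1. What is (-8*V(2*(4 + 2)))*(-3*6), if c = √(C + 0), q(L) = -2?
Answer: -1340928/37637 - 6912*I/37637 ≈ -35.628 - 0.18365*I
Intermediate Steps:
c = I (c = √(-1 + 0) = √(-1) = I ≈ 1.0*I)
V(n) = 2/(-8 + (-2 + I)/(2*n)) (V(n) = 2/(-8 + (-2 + I)/(n + n)) = 2/(-8 + (-2 + I)/((2*n))) = 2/(-8 + (-2 + I)*(1/(2*n))) = 2/(-8 + (-2 + I)/(2*n)))
(-8*V(2*(4 + 2)))*(-3*6) = (-(-32)*2*(4 + 2)/(2 - I + 16*(2*(4 + 2))))*(-3*6) = -(-32)*2*6/(2 - I + 16*(2*6))*(-18) = -(-32)*12/(2 - I + 16*12)*(-18) = -(-32)*12/(2 - I + 192)*(-18) = -(-32)*12/(194 - I)*(-18) = -(-32)*12*(194 + I)/37637*(-18) = -8*(-9312/37637 - 48*I/37637)*(-18) = (74496/37637 + 384*I/37637)*(-18) = -1340928/37637 - 6912*I/37637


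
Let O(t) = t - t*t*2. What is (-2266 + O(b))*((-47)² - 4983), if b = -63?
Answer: 28480658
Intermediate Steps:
O(t) = t - 2*t² (O(t) = t - t²*2 = t - 2*t²)
(-2266 + O(b))*((-47)² - 4983) = (-2266 - 63*(1 - 2*(-63)))*((-47)² - 4983) = (-2266 - 63*(1 + 126))*(2209 - 4983) = (-2266 - 63*127)*(-2774) = (-2266 - 8001)*(-2774) = -10267*(-2774) = 28480658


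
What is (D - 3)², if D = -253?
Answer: 65536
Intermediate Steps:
(D - 3)² = (-253 - 3)² = (-256)² = 65536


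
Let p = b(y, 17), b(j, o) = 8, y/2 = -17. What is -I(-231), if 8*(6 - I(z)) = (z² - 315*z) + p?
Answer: 63043/4 ≈ 15761.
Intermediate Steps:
y = -34 (y = 2*(-17) = -34)
p = 8
I(z) = 5 - z²/8 + 315*z/8 (I(z) = 6 - ((z² - 315*z) + 8)/8 = 6 - (8 + z² - 315*z)/8 = 6 + (-1 - z²/8 + 315*z/8) = 5 - z²/8 + 315*z/8)
-I(-231) = -(5 - ⅛*(-231)² + (315/8)*(-231)) = -(5 - ⅛*53361 - 72765/8) = -(5 - 53361/8 - 72765/8) = -1*(-63043/4) = 63043/4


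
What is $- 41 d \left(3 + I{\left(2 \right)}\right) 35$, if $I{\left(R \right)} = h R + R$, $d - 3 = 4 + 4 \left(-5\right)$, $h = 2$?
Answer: $167895$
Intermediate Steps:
$d = -13$ ($d = 3 + \left(4 + 4 \left(-5\right)\right) = 3 + \left(4 - 20\right) = 3 - 16 = -13$)
$I{\left(R \right)} = 3 R$ ($I{\left(R \right)} = 2 R + R = 3 R$)
$- 41 d \left(3 + I{\left(2 \right)}\right) 35 = - 41 \left(- 13 \left(3 + 3 \cdot 2\right)\right) 35 = - 41 \left(- 13 \left(3 + 6\right)\right) 35 = - 41 \left(\left(-13\right) 9\right) 35 = \left(-41\right) \left(-117\right) 35 = 4797 \cdot 35 = 167895$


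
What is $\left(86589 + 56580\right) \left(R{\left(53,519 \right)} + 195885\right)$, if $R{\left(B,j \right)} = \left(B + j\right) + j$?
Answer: $28200856944$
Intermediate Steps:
$R{\left(B,j \right)} = B + 2 j$
$\left(86589 + 56580\right) \left(R{\left(53,519 \right)} + 195885\right) = \left(86589 + 56580\right) \left(\left(53 + 2 \cdot 519\right) + 195885\right) = 143169 \left(\left(53 + 1038\right) + 195885\right) = 143169 \left(1091 + 195885\right) = 143169 \cdot 196976 = 28200856944$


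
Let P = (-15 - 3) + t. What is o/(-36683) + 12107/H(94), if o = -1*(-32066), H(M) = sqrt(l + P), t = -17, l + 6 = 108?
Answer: -32066/36683 + 12107*sqrt(67)/67 ≈ 1478.2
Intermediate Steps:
l = 102 (l = -6 + 108 = 102)
P = -35 (P = (-15 - 3) - 17 = -18 - 17 = -35)
H(M) = sqrt(67) (H(M) = sqrt(102 - 35) = sqrt(67))
o = 32066
o/(-36683) + 12107/H(94) = 32066/(-36683) + 12107/(sqrt(67)) = 32066*(-1/36683) + 12107*(sqrt(67)/67) = -32066/36683 + 12107*sqrt(67)/67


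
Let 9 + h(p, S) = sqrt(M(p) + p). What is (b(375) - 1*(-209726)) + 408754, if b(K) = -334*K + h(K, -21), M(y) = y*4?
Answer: 493221 + 25*sqrt(3) ≈ 4.9326e+5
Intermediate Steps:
M(y) = 4*y
h(p, S) = -9 + sqrt(5)*sqrt(p) (h(p, S) = -9 + sqrt(4*p + p) = -9 + sqrt(5*p) = -9 + sqrt(5)*sqrt(p))
b(K) = -9 - 334*K + sqrt(5)*sqrt(K) (b(K) = -334*K + (-9 + sqrt(5)*sqrt(K)) = -9 - 334*K + sqrt(5)*sqrt(K))
(b(375) - 1*(-209726)) + 408754 = ((-9 - 334*375 + sqrt(5)*sqrt(375)) - 1*(-209726)) + 408754 = ((-9 - 125250 + sqrt(5)*(5*sqrt(15))) + 209726) + 408754 = ((-9 - 125250 + 25*sqrt(3)) + 209726) + 408754 = ((-125259 + 25*sqrt(3)) + 209726) + 408754 = (84467 + 25*sqrt(3)) + 408754 = 493221 + 25*sqrt(3)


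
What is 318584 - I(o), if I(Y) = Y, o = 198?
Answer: 318386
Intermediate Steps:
318584 - I(o) = 318584 - 1*198 = 318584 - 198 = 318386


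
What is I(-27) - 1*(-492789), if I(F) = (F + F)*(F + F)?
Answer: 495705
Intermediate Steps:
I(F) = 4*F² (I(F) = (2*F)*(2*F) = 4*F²)
I(-27) - 1*(-492789) = 4*(-27)² - 1*(-492789) = 4*729 + 492789 = 2916 + 492789 = 495705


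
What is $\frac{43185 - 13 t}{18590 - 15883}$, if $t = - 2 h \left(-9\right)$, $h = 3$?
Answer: $\frac{42483}{2707} \approx 15.694$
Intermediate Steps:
$t = 54$ ($t = \left(-2\right) 3 \left(-9\right) = \left(-6\right) \left(-9\right) = 54$)
$\frac{43185 - 13 t}{18590 - 15883} = \frac{43185 - 702}{18590 - 15883} = \frac{43185 - 702}{2707} = 42483 \cdot \frac{1}{2707} = \frac{42483}{2707}$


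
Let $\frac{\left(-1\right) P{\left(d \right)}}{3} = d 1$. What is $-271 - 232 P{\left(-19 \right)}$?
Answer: $-13495$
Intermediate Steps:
$P{\left(d \right)} = - 3 d$ ($P{\left(d \right)} = - 3 d 1 = - 3 d$)
$-271 - 232 P{\left(-19 \right)} = -271 - 232 \left(\left(-3\right) \left(-19\right)\right) = -271 - 13224 = -13495$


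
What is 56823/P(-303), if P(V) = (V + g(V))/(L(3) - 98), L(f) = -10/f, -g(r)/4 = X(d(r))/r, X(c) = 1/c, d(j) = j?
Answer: 528642097776/27818131 ≈ 19004.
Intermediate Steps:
g(r) = -4/r² (g(r) = -4/(r*r) = -4/r²)
P(V) = -3*V/304 + 3/(76*V²) (P(V) = (V - 4/V²)/(-10/3 - 98) = (V - 4/V²)/(-304/3) = (V - 4/V²)*(-3/304) = -3*V/304 + 3/(76*V²))
56823/P(-303) = 56823/(((3/304)*(4 - 1*(-303)³)/(-303)²)) = 56823/(((3/304)*(1/91809)*(4 - 1*(-27818127)))) = 56823/(((3/304)*(1/91809)*(4 + 27818127))) = 56823/(((3/304)*(1/91809)*27818131)) = 56823/(27818131/9303312) = 56823*(9303312/27818131) = 528642097776/27818131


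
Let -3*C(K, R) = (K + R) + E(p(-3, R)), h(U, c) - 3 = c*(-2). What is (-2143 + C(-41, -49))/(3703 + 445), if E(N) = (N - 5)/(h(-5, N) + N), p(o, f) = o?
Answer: -19013/37332 ≈ -0.50929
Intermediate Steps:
h(U, c) = 3 - 2*c (h(U, c) = 3 + c*(-2) = 3 - 2*c)
E(N) = (-5 + N)/(3 - N) (E(N) = (N - 5)/((3 - 2*N) + N) = (-5 + N)/(3 - N))
C(K, R) = 4/9 - K/3 - R/3 (C(K, R) = -((K + R) + (-5 - 3)/(3 - 1*(-3)))/3 = -((K + R) - 8/(3 + 3))/3 = -((K + R) - 8/6)/3 = -((K + R) + (⅙)*(-8))/3 = -((K + R) - 4/3)/3 = -(-4/3 + K + R)/3 = 4/9 - K/3 - R/3)
(-2143 + C(-41, -49))/(3703 + 445) = (-2143 + (4/9 - ⅓*(-41) - ⅓*(-49)))/(3703 + 445) = (-2143 + (4/9 + 41/3 + 49/3))/4148 = (-2143 + 274/9)*(1/4148) = -19013/9*1/4148 = -19013/37332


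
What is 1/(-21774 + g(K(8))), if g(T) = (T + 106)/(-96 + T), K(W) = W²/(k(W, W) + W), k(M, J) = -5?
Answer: -112/2438879 ≈ -4.5923e-5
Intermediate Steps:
K(W) = W²/(-5 + W)
g(T) = (106 + T)/(-96 + T)
1/(-21774 + g(K(8))) = 1/(-21774 + (106 + 8²/(-5 + 8))/(-96 + 8²/(-5 + 8))) = 1/(-21774 + (106 + 64/3)/(-96 + 64/3)) = 1/(-21774 + (382/3)/(-224/3)) = 1/(-21774 - 3/224*382/3) = 1/(-21774 - 191/112) = 1/(-2438879/112) = -112/2438879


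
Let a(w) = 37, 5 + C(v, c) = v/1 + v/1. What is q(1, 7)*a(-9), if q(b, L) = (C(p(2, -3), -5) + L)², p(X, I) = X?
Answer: 1332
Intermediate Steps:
C(v, c) = -5 + 2*v (C(v, c) = -5 + (v/1 + v/1) = -5 + (v*1 + v*1) = -5 + (v + v) = -5 + 2*v)
q(b, L) = (-1 + L)² (q(b, L) = ((-5 + 2*2) + L)² = ((-5 + 4) + L)² = (-1 + L)²)
q(1, 7)*a(-9) = (-1 + 7)²*37 = 6²*37 = 36*37 = 1332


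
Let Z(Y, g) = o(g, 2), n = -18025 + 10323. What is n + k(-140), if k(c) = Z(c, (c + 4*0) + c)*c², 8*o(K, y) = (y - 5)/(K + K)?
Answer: -61511/8 ≈ -7688.9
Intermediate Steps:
n = -7702
o(K, y) = (-5 + y)/(16*K) (o(K, y) = ((y - 5)/(K + K))/8 = ((-5 + y)/((2*K)))/8 = ((-5 + y)*(1/(2*K)))/8 = ((-5 + y)/(2*K))/8 = (-5 + y)/(16*K))
Z(Y, g) = -3/(16*g) (Z(Y, g) = (-5 + 2)/(16*g) = (1/16)*(-3)/g = -3/(16*g))
k(c) = -3*c/32 (k(c) = (-3/(16*((c + 4*0) + c)))*c² = (-3/(16*((c + 0) + c)))*c² = (-3/(16*(c + c)))*c² = (-3*1/(2*c)/16)*c² = (-3/(32*c))*c² = -3*c/32)
n + k(-140) = -7702 - 3/32*(-140) = -7702 + 105/8 = -61511/8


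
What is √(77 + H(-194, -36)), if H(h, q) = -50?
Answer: 3*√3 ≈ 5.1962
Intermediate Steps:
√(77 + H(-194, -36)) = √(77 - 50) = √27 = 3*√3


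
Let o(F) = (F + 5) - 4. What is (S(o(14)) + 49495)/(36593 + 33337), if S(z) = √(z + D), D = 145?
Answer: 9899/13986 + 2*√10/34965 ≈ 0.70796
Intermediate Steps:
o(F) = 1 + F (o(F) = (5 + F) - 4 = 1 + F)
S(z) = √(145 + z) (S(z) = √(z + 145) = √(145 + z))
(S(o(14)) + 49495)/(36593 + 33337) = (√(145 + (1 + 14)) + 49495)/(36593 + 33337) = (√(145 + 15) + 49495)/69930 = (√160 + 49495)*(1/69930) = (4*√10 + 49495)*(1/69930) = (49495 + 4*√10)*(1/69930) = 9899/13986 + 2*√10/34965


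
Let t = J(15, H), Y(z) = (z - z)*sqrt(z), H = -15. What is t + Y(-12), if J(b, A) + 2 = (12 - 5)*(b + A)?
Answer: -2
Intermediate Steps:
Y(z) = 0 (Y(z) = 0*sqrt(z) = 0)
J(b, A) = -2 + 7*A + 7*b (J(b, A) = -2 + (12 - 5)*(b + A) = -2 + 7*(A + b) = -2 + (7*A + 7*b) = -2 + 7*A + 7*b)
t = -2 (t = -2 + 7*(-15) + 7*15 = -2 - 105 + 105 = -2)
t + Y(-12) = -2 + 0 = -2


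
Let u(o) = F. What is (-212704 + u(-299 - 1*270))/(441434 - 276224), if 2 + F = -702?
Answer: -35568/27535 ≈ -1.2917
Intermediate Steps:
F = -704 (F = -2 - 702 = -704)
u(o) = -704
(-212704 + u(-299 - 1*270))/(441434 - 276224) = (-212704 - 704)/(441434 - 276224) = -213408/165210 = -213408*1/165210 = -35568/27535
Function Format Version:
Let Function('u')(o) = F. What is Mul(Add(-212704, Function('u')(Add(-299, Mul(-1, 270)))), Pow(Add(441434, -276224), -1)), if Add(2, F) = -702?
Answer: Rational(-35568, 27535) ≈ -1.2917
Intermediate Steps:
F = -704 (F = Add(-2, -702) = -704)
Function('u')(o) = -704
Mul(Add(-212704, Function('u')(Add(-299, Mul(-1, 270)))), Pow(Add(441434, -276224), -1)) = Mul(Add(-212704, -704), Pow(Add(441434, -276224), -1)) = Mul(-213408, Pow(165210, -1)) = Mul(-213408, Rational(1, 165210)) = Rational(-35568, 27535)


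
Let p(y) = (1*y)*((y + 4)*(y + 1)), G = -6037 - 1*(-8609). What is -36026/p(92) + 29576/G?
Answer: 3025044713/264072384 ≈ 11.455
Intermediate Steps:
G = 2572 (G = -6037 + 8609 = 2572)
p(y) = y*(1 + y)*(4 + y) (p(y) = y*((4 + y)*(1 + y)) = y*((1 + y)*(4 + y)) = y*(1 + y)*(4 + y))
-36026/p(92) + 29576/G = -36026*1/(92*(4 + 92**2 + 5*92)) + 29576/2572 = -36026*1/(92*(4 + 8464 + 460)) + 29576*(1/2572) = -36026/(92*8928) + 7394/643 = -36026/821376 + 7394/643 = -36026*1/821376 + 7394/643 = -18013/410688 + 7394/643 = 3025044713/264072384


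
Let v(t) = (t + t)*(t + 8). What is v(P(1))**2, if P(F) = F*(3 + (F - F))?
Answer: 4356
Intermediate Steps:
P(F) = 3*F (P(F) = F*(3 + 0) = F*3 = 3*F)
v(t) = 2*t*(8 + t) (v(t) = (2*t)*(8 + t) = 2*t*(8 + t))
v(P(1))**2 = (2*(3*1)*(8 + 3*1))**2 = (2*3*(8 + 3))**2 = (2*3*11)**2 = 66**2 = 4356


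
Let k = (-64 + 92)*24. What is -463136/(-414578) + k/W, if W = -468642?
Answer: 18063865408/16190721923 ≈ 1.1157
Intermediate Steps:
k = 672 (k = 28*24 = 672)
-463136/(-414578) + k/W = -463136/(-414578) + 672/(-468642) = -463136*(-1/414578) + 672*(-1/468642) = 231568/207289 - 112/78107 = 18063865408/16190721923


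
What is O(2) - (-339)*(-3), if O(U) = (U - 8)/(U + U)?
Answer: -2037/2 ≈ -1018.5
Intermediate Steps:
O(U) = (-8 + U)/(2*U) (O(U) = (-8 + U)/((2*U)) = (-8 + U)*(1/(2*U)) = (-8 + U)/(2*U))
O(2) - (-339)*(-3) = (½)*(-8 + 2)/2 - (-339)*(-3) = (½)*(½)*(-6) - 1*1017 = -3/2 - 1017 = -2037/2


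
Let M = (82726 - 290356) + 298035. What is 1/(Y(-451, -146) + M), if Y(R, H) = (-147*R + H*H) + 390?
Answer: 1/178408 ≈ 5.6051e-6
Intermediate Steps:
Y(R, H) = 390 + H² - 147*R (Y(R, H) = (-147*R + H²) + 390 = (H² - 147*R) + 390 = 390 + H² - 147*R)
M = 90405 (M = -207630 + 298035 = 90405)
1/(Y(-451, -146) + M) = 1/((390 + (-146)² - 147*(-451)) + 90405) = 1/((390 + 21316 + 66297) + 90405) = 1/(88003 + 90405) = 1/178408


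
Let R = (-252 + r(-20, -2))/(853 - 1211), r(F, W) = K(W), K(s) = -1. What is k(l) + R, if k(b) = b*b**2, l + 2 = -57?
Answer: -73525429/358 ≈ -2.0538e+5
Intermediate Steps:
r(F, W) = -1
l = -59 (l = -2 - 57 = -59)
k(b) = b**3
R = 253/358 (R = (-252 - 1)/(853 - 1211) = -253/(-358) = -253*(-1/358) = 253/358 ≈ 0.70670)
k(l) + R = (-59)**3 + 253/358 = -205379 + 253/358 = -73525429/358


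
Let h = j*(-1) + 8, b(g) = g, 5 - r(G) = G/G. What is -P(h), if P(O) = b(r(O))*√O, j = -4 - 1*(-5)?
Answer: -4*√7 ≈ -10.583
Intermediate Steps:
j = 1 (j = -4 + 5 = 1)
r(G) = 4 (r(G) = 5 - G/G = 5 - 1*1 = 5 - 1 = 4)
h = 7 (h = 1*(-1) + 8 = -1 + 8 = 7)
P(O) = 4*√O
-P(h) = -4*√7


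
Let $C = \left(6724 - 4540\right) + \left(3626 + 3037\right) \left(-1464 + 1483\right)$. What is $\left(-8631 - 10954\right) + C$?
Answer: $109196$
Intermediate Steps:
$C = 128781$ ($C = 2184 + 6663 \cdot 19 = 2184 + 126597 = 128781$)
$\left(-8631 - 10954\right) + C = \left(-8631 - 10954\right) + 128781 = -19585 + 128781 = 109196$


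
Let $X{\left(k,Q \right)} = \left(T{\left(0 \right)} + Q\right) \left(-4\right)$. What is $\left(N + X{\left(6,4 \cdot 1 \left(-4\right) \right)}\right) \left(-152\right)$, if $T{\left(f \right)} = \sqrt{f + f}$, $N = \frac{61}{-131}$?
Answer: $- \frac{1265096}{131} \approx -9657.2$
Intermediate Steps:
$N = - \frac{61}{131}$ ($N = 61 \left(- \frac{1}{131}\right) = - \frac{61}{131} \approx -0.46565$)
$T{\left(f \right)} = \sqrt{2} \sqrt{f}$ ($T{\left(f \right)} = \sqrt{2 f} = \sqrt{2} \sqrt{f}$)
$X{\left(k,Q \right)} = - 4 Q$ ($X{\left(k,Q \right)} = \left(\sqrt{2} \sqrt{0} + Q\right) \left(-4\right) = \left(\sqrt{2} \cdot 0 + Q\right) \left(-4\right) = \left(0 + Q\right) \left(-4\right) = Q \left(-4\right) = - 4 Q$)
$\left(N + X{\left(6,4 \cdot 1 \left(-4\right) \right)}\right) \left(-152\right) = \left(- \frac{61}{131} - 4 \cdot 4 \cdot 1 \left(-4\right)\right) \left(-152\right) = \left(- \frac{61}{131} - 4 \cdot 4 \left(-4\right)\right) \left(-152\right) = \left(- \frac{61}{131} - -64\right) \left(-152\right) = \left(- \frac{61}{131} + 64\right) \left(-152\right) = \frac{8323}{131} \left(-152\right) = - \frac{1265096}{131}$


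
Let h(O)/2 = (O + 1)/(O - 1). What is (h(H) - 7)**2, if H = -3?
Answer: 36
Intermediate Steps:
h(O) = 2*(1 + O)/(-1 + O) (h(O) = 2*((O + 1)/(O - 1)) = 2*((1 + O)/(-1 + O)) = 2*(1 + O)/(-1 + O))
(h(H) - 7)**2 = (2*(1 - 3)/(-1 - 3) - 7)**2 = (2*(-2)/(-4) - 7)**2 = (2*(-1/4)*(-2) - 7)**2 = (1 - 7)**2 = (-6)**2 = 36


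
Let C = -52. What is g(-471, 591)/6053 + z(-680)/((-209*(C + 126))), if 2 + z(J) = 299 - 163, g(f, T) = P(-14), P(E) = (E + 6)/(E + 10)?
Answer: -390085/46807849 ≈ -0.0083338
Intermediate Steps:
P(E) = (6 + E)/(10 + E)
g(f, T) = 2 (g(f, T) = (6 - 14)/(10 - 14) = -8/(-4) = -¼*(-8) = 2)
z(J) = 134 (z(J) = -2 + (299 - 163) = -2 + 136 = 134)
g(-471, 591)/6053 + z(-680)/((-209*(C + 126))) = 2/6053 + 134/((-209*(-52 + 126))) = 2*(1/6053) + 134/((-209*74)) = 2/6053 + 134/(-15466) = 2/6053 + 134*(-1/15466) = 2/6053 - 67/7733 = -390085/46807849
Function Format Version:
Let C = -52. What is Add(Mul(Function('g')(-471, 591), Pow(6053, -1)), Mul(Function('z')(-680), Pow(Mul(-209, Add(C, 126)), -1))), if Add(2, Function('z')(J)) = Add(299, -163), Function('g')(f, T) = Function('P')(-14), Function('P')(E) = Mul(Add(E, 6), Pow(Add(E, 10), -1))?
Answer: Rational(-390085, 46807849) ≈ -0.0083338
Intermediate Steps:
Function('P')(E) = Mul(Pow(Add(10, E), -1), Add(6, E)) (Function('P')(E) = Mul(Add(6, E), Pow(Add(10, E), -1)) = Mul(Pow(Add(10, E), -1), Add(6, E)))
Function('g')(f, T) = 2 (Function('g')(f, T) = Mul(Pow(Add(10, -14), -1), Add(6, -14)) = Mul(Pow(-4, -1), -8) = Mul(Rational(-1, 4), -8) = 2)
Function('z')(J) = 134 (Function('z')(J) = Add(-2, Add(299, -163)) = Add(-2, 136) = 134)
Add(Mul(Function('g')(-471, 591), Pow(6053, -1)), Mul(Function('z')(-680), Pow(Mul(-209, Add(C, 126)), -1))) = Add(Mul(2, Pow(6053, -1)), Mul(134, Pow(Mul(-209, Add(-52, 126)), -1))) = Add(Mul(2, Rational(1, 6053)), Mul(134, Pow(Mul(-209, 74), -1))) = Add(Rational(2, 6053), Mul(134, Pow(-15466, -1))) = Add(Rational(2, 6053), Mul(134, Rational(-1, 15466))) = Add(Rational(2, 6053), Rational(-67, 7733)) = Rational(-390085, 46807849)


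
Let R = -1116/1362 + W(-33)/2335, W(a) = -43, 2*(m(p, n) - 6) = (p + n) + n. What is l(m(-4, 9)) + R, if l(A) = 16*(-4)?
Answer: -34366951/530045 ≈ -64.838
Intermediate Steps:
m(p, n) = 6 + n + p/2 (m(p, n) = 6 + ((p + n) + n)/2 = 6 + ((n + p) + n)/2 = 6 + (p + 2*n)/2 = 6 + (n + p/2) = 6 + n + p/2)
l(A) = -64
R = -444071/530045 (R = -1116/1362 - 43/2335 = -1116*1/1362 - 43*1/2335 = -186/227 - 43/2335 = -444071/530045 ≈ -0.83780)
l(m(-4, 9)) + R = -64 - 444071/530045 = -34366951/530045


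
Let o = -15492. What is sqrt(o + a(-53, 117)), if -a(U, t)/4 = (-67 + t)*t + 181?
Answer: 8*I*sqrt(619) ≈ 199.04*I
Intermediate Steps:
a(U, t) = -724 - 4*t*(-67 + t) (a(U, t) = -4*((-67 + t)*t + 181) = -4*(t*(-67 + t) + 181) = -4*(181 + t*(-67 + t)) = -724 - 4*t*(-67 + t))
sqrt(o + a(-53, 117)) = sqrt(-15492 + (-724 - 4*117**2 + 268*117)) = sqrt(-15492 + (-724 - 4*13689 + 31356)) = sqrt(-15492 + (-724 - 54756 + 31356)) = sqrt(-15492 - 24124) = sqrt(-39616) = 8*I*sqrt(619)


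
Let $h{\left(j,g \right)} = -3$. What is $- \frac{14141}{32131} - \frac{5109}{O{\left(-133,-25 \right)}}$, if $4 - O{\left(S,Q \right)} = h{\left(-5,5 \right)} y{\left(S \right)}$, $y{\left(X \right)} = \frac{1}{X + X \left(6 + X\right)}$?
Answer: $- \frac{917298541139}{717967195} \approx -1277.6$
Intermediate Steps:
$O{\left(S,Q \right)} = 4 + \frac{3}{S \left(7 + S\right)}$ ($O{\left(S,Q \right)} = 4 - - 3 \frac{1}{S \left(7 + S\right)} = 4 - - \frac{3}{S \left(7 + S\right)} = 4 + \frac{3}{S \left(7 + S\right)}$)
$- \frac{14141}{32131} - \frac{5109}{O{\left(-133,-25 \right)}} = - \frac{14141}{32131} - \frac{5109}{\frac{1}{-133} \frac{1}{7 - 133} \left(3 + 4 \left(-133\right) \left(7 - 133\right)\right)} = \left(-14141\right) \frac{1}{32131} - \frac{5109}{\left(- \frac{1}{133}\right) \frac{1}{-126} \left(3 + 4 \left(-133\right) \left(-126\right)\right)} = - \frac{14141}{32131} - \frac{5109}{\left(- \frac{1}{133}\right) \left(- \frac{1}{126}\right) \left(3 + 67032\right)} = - \frac{14141}{32131} - \frac{5109}{\left(- \frac{1}{133}\right) \left(- \frac{1}{126}\right) 67035} = - \frac{14141}{32131} - \frac{5109}{\frac{22345}{5586}} = - \frac{14141}{32131} - \frac{28538874}{22345} = - \frac{917298541139}{717967195}$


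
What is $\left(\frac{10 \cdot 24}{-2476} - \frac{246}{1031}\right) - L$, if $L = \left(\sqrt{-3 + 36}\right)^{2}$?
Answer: $- \frac{21274371}{638189} \approx -33.336$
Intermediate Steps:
$L = 33$ ($L = \left(\sqrt{33}\right)^{2} = 33$)
$\left(\frac{10 \cdot 24}{-2476} - \frac{246}{1031}\right) - L = \left(\frac{10 \cdot 24}{-2476} - \frac{246}{1031}\right) - 33 = \left(240 \left(- \frac{1}{2476}\right) - \frac{246}{1031}\right) - 33 = \left(- \frac{60}{619} - \frac{246}{1031}\right) - 33 = - \frac{214134}{638189} - 33 = - \frac{21274371}{638189}$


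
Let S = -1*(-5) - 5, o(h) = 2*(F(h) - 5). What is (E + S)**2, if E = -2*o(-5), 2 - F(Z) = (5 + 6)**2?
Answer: 246016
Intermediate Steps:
F(Z) = -119 (F(Z) = 2 - (5 + 6)**2 = 2 - 1*11**2 = 2 - 1*121 = 2 - 121 = -119)
o(h) = -248 (o(h) = 2*(-119 - 5) = 2*(-124) = -248)
S = 0 (S = 5 - 5 = 0)
E = 496 (E = -2*(-248) = 496)
(E + S)**2 = (496 + 0)**2 = 496**2 = 246016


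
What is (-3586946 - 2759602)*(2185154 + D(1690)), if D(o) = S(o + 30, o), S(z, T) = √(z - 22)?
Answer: -13868184748392 - 6346548*√1698 ≈ -1.3868e+13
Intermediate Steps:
S(z, T) = √(-22 + z)
D(o) = √(8 + o) (D(o) = √(-22 + (o + 30)) = √(-22 + (30 + o)) = √(8 + o))
(-3586946 - 2759602)*(2185154 + D(1690)) = (-3586946 - 2759602)*(2185154 + √(8 + 1690)) = -6346548*(2185154 + √1698) = -13868184748392 - 6346548*√1698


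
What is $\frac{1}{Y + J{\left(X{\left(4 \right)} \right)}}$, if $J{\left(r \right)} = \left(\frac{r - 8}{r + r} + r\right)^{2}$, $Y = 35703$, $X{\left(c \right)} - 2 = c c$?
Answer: $\frac{324}{11676013} \approx 2.7749 \cdot 10^{-5}$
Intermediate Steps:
$X{\left(c \right)} = 2 + c^{2}$ ($X{\left(c \right)} = 2 + c c = 2 + c^{2}$)
$J{\left(r \right)} = \left(r + \frac{-8 + r}{2 r}\right)^{2}$ ($J{\left(r \right)} = \left(\frac{-8 + r}{2 r} + r\right)^{2} = \left(r + \frac{-8 + r}{2 r}\right)^{2}$)
$\frac{1}{Y + J{\left(X{\left(4 \right)} \right)}} = \frac{1}{35703 + \frac{\left(-8 + \left(2 + 4^{2}\right) + 2 \left(2 + 4^{2}\right)^{2}\right)^{2}}{4 \left(2 + 4^{2}\right)^{2}}} = \frac{1}{35703 + \frac{\left(-8 + \left(2 + 16\right) + 2 \left(2 + 16\right)^{2}\right)^{2}}{4 \left(2 + 16\right)^{2}}} = \frac{1}{35703 + \frac{\left(-8 + 18 + 2 \cdot 18^{2}\right)^{2}}{4 \cdot 324}} = \frac{1}{35703 + \frac{1}{4} \cdot \frac{1}{324} \left(-8 + 18 + 2 \cdot 324\right)^{2}} = \frac{1}{35703 + \frac{1}{4} \cdot \frac{1}{324} \left(-8 + 18 + 648\right)^{2}} = \frac{1}{35703 + \frac{1}{4} \cdot \frac{1}{324} \cdot 658^{2}} = \frac{1}{35703 + \frac{1}{4} \cdot \frac{1}{324} \cdot 432964} = \frac{1}{35703 + \frac{108241}{324}} = \frac{1}{\frac{11676013}{324}} = \frac{324}{11676013}$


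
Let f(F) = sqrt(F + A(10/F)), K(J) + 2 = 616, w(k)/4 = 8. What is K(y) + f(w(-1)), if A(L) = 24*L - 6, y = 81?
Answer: 614 + sqrt(134)/2 ≈ 619.79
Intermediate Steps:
w(k) = 32 (w(k) = 4*8 = 32)
K(J) = 614 (K(J) = -2 + 616 = 614)
A(L) = -6 + 24*L
f(F) = sqrt(-6 + F + 240/F) (f(F) = sqrt(F + (-6 + 24*(10/F))) = sqrt(F + (-6 + 240/F)) = sqrt(-6 + F + 240/F))
K(y) + f(w(-1)) = 614 + sqrt(-6 + 32 + 240/32) = 614 + sqrt(-6 + 32 + 240*(1/32)) = 614 + sqrt(-6 + 32 + 15/2) = 614 + sqrt(67/2) = 614 + sqrt(134)/2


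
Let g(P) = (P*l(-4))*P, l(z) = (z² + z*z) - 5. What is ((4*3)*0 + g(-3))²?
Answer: 59049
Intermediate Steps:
l(z) = -5 + 2*z² (l(z) = (z² + z²) - 5 = 2*z² - 5 = -5 + 2*z²)
g(P) = 27*P² (g(P) = (P*(-5 + 2*(-4)²))*P = (P*(-5 + 2*16))*P = (P*(-5 + 32))*P = (P*27)*P = (27*P)*P = 27*P²)
((4*3)*0 + g(-3))² = ((4*3)*0 + 27*(-3)²)² = (12*0 + 27*9)² = (0 + 243)² = 243² = 59049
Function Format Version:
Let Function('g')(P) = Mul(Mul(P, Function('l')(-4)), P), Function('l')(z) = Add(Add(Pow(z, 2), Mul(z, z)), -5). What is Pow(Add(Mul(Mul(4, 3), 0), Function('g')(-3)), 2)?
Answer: 59049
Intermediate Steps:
Function('l')(z) = Add(-5, Mul(2, Pow(z, 2))) (Function('l')(z) = Add(Add(Pow(z, 2), Pow(z, 2)), -5) = Add(Mul(2, Pow(z, 2)), -5) = Add(-5, Mul(2, Pow(z, 2))))
Function('g')(P) = Mul(27, Pow(P, 2)) (Function('g')(P) = Mul(Mul(P, Add(-5, Mul(2, Pow(-4, 2)))), P) = Mul(Mul(P, Add(-5, Mul(2, 16))), P) = Mul(Mul(P, Add(-5, 32)), P) = Mul(Mul(P, 27), P) = Mul(Mul(27, P), P) = Mul(27, Pow(P, 2)))
Pow(Add(Mul(Mul(4, 3), 0), Function('g')(-3)), 2) = Pow(Add(Mul(Mul(4, 3), 0), Mul(27, Pow(-3, 2))), 2) = Pow(Add(Mul(12, 0), Mul(27, 9)), 2) = Pow(Add(0, 243), 2) = Pow(243, 2) = 59049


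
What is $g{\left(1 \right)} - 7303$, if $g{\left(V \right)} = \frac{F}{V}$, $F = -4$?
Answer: $-7307$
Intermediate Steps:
$g{\left(V \right)} = - \frac{4}{V}$
$g{\left(1 \right)} - 7303 = - \frac{4}{1} - 7303 = \left(-4\right) 1 - 7303 = -4 - 7303 = -7307$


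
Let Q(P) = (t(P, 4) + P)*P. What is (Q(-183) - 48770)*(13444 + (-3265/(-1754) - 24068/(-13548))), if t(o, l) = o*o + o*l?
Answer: -240061040926560610/2970399 ≈ -8.0818e+10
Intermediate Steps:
t(o, l) = o² + l*o
Q(P) = P*(P + P*(4 + P)) (Q(P) = (P*(4 + P) + P)*P = (P + P*(4 + P))*P = P*(P + P*(4 + P)))
(Q(-183) - 48770)*(13444 + (-3265/(-1754) - 24068/(-13548))) = ((-183)²*(5 - 183) - 48770)*(13444 + (-3265/(-1754) - 24068/(-13548))) = (33489*(-178) - 48770)*(13444 + (-3265*(-1/1754) - 24068*(-1/13548))) = (-5961042 - 48770)*(13444 + (3265/1754 + 6017/3387)) = -6009812*(13444 + 21612373/5940798) = -6009812*79889700685/5940798 = -240061040926560610/2970399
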